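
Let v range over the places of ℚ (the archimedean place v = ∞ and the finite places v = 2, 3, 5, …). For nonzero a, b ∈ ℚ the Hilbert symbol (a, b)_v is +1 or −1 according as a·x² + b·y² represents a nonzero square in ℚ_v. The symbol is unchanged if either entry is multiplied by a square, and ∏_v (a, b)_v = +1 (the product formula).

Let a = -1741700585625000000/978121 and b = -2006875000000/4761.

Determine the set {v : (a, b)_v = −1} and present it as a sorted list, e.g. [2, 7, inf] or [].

Mod squares: a ≡ -57057, b ≡ -19. Check v ∈ {∞, 2, 3, 5, 7, 11, 13, 17, 19, 23, 43}.
v=5: a=5^10·(≡2), b=5^10·(≡1) mod 5; (2|5)=-1, (1|5)=+1; (−1)^{10·10·2}·(-1)^10·(+1)^10 = +1.
v=3: a=3^1·(≡1), b=3^-2·(≡2) mod 3; (1|3)=+1, (2|3)=-1; (−1)^{1·-2·1}·(+1)^-2·(-1)^1 = -1.
v=2: v_2(a)=6, v_2(b)=6; units ≡ 7, 5 (mod 8); ε·ε+αω+βω = 1·0+6·1+6·0 ≡ 0  ⇒  (a,b)_2 = +1.
v=23: a=23^-2·(≡8), b=23^-2·(≡1) mod 23; (8|23)=+1, (1|23)=+1; (−1)^{-2·-2·11}·(+1)^-2·(+1)^-2 = +1.
v=13: a=13^3·(≡2), b=13^2·(≡11) mod 13; (2|13)=-1, (11|13)=-1; (−1)^{3·2·6}·(-1)^2·(-1)^3 = -1.
v=7: a=7^1·(≡4), b=7^0·(≡4) mod 7; (4|7)=+1, (4|7)=+1; (−1)^{1·0·3}·(+1)^0·(+1)^1 = +1.
v=11: a=11^1·(≡1), b=11^0·(≡1) mod 11; (1|11)=+1, (1|11)=+1; (−1)^{1·0·5}·(+1)^0·(+1)^1 = +1.
v=43: a=43^-2·(≡6), b=43^0·(≡14) mod 43; (6|43)=+1, (14|43)=+1; (−1)^{-2·0·21}·(+1)^0·(+1)^-2 = +1.
v=19: a=19^1·(≡14), b=19^1·(≡15) mod 19; (14|19)=-1, (15|19)=-1; (−1)^{1·1·9}·(-1)^1·(-1)^1 = -1.
v=∞: -57057 < 0 and -19 < 0  ⇒  (a,b)_∞ = -1.
v=17: a=17^2·(≡14), b=17^0·(≡13) mod 17; (14|17)=-1, (13|17)=+1; (−1)^{2·0·8}·(-1)^0·(+1)^2 = +1.
|Ram(-57057, -19)| = 4, even; anisotropic at {3, 13, 19, ∞}.

[3, 13, 19, inf]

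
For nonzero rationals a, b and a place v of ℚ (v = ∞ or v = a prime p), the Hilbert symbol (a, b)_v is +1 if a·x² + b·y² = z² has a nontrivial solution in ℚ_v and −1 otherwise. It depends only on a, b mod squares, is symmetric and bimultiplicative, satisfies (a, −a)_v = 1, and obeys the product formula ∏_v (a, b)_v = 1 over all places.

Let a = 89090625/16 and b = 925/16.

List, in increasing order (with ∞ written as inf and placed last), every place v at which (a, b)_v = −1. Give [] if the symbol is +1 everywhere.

[5, 13, 17, 43]

Mod squares: a ≡ 142545, b ≡ 37. Check v ∈ {∞, 2, 3, 5, 13, 17, 37, 43}.
v=∞: 142545 > 0 and 37 > 0  ⇒  (a,b)_∞ = +1.
v=17: a=17^1·(≡16), b=17^0·(≡10) mod 17; (16|17)=+1, (10|17)=-1; (−1)^{1·0·8}·(+1)^0·(-1)^1 = -1.
v=13: a=13^1·(≡2), b=13^0·(≡5) mod 13; (2|13)=-1, (5|13)=-1; (−1)^{1·0·6}·(-1)^0·(-1)^1 = -1.
v=5: a=5^5·(≡4), b=5^2·(≡2) mod 5; (4|5)=+1, (2|5)=-1; (−1)^{5·2·2}·(+1)^2·(-1)^5 = -1.
v=37: a=37^0·(≡4), b=37^1·(≡27) mod 37; (4|37)=+1, (27|37)=+1; (−1)^{0·1·18}·(+1)^1·(+1)^0 = +1.
v=43: a=43^1·(≡38), b=43^0·(≡39) mod 43; (38|43)=+1, (39|43)=-1; (−1)^{1·0·21}·(+1)^0·(-1)^1 = -1.
v=3: a=3^1·(≡1), b=3^0·(≡1) mod 3; (1|3)=+1, (1|3)=+1; (−1)^{1·0·1}·(+1)^0·(+1)^1 = +1.
v=2: v_2(a)=-4, v_2(b)=-4; units ≡ 1, 5 (mod 8); ε·ε+αω+βω = 0·0+-4·1+-4·0 ≡ 0  ⇒  (a,b)_2 = +1.
|Ram(142545, 37)| = 4, even; anisotropic at {5, 13, 17, 43}.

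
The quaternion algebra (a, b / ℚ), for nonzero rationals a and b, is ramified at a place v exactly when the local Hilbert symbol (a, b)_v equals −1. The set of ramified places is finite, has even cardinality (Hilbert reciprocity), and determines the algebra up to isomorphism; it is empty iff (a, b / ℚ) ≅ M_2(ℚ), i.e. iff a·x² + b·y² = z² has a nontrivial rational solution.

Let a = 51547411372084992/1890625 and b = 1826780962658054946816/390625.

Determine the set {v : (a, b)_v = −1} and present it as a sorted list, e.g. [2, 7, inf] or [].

(a, b) ≡ (4376463, 53751) mod (ℚ^×)²; places V = {2, 3, 5, 7, 11, 13, 17, 19, 23, 41, ∞}.
(a,b)_13: α=1, u≡1; β=2, v≡12 (mod 13); (1|13)=+1, (12|13)=+1; sign (−1)^0·+1^2·+1^1 = +1.
(a,b)_11: α=-2, u≡9; β=0, v≡5 (mod 11); (9|11)=+1, (5|11)=+1; sign (−1)^0·+1^0·+1^-2 = +1.
(a,b)_41: α=1, u≡18; β=1, v≡31 (mod 41); (18|41)=+1, (31|41)=+1; sign (−1)^0·+1^1·+1^1 = +1.
(a,b)_3: α=3, u≡2; β=1, v≡1 (mod 3); (2|3)=-1, (1|3)=+1; sign (−1)^1·-1^1·+1^3 = +1.
(a,b)_17: α=3, u≡9; β=2, v≡7 (mod 17); (9|17)=+1, (7|17)=-1; sign (−1)^0·+1^2·-1^3 = -1.
(a,b)_5: α=-6, u≡2; β=-8, v≡1 (mod 5); (2|5)=-1, (1|5)=+1; sign (−1)^0·-1^-8·+1^-6 = +1.
(a,b)_19: α=2, u≡3; β=3, v≡5 (mod 19); (3|19)=-1, (5|19)=+1; sign (−1)^0·-1^3·+1^2 = -1.
(a,b)_23: α=1, u≡12; β=1, v≡17 (mod 23); (12|23)=+1, (17|23)=-1; sign (−1)^1·+1^1·-1^1 = +1.
(a,b)_∞: sgn(4376463)=+, sgn(53751)=+, so +1.
(a,b)_2: α=8, β=14; u≡7, v≡7 (mod 8); ε(u)ε(v)=1·1, αω(v)=8·0, βω(u)=14·0; sum ≡ 1  ⇒  -1.
(a,b)_7: α=3, u≡2; β=6, v≡5 (mod 7); (2|7)=+1, (5|7)=-1; sign (−1)^0·+1^6·-1^3 = -1.
|Ram(4376463, 53751)| = 4, even; anisotropic at {2, 7, 17, 19}.

[2, 7, 17, 19]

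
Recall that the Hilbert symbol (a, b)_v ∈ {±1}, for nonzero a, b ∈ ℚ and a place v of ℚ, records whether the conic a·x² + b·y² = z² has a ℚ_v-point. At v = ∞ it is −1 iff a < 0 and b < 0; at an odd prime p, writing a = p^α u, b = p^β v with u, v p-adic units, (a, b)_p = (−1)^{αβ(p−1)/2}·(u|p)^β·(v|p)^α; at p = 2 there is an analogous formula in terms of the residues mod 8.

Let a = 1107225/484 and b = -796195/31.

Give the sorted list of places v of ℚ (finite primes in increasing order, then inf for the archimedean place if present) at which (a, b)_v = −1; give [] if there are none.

[19, 31]

(a, b) ≡ (4921, -85405) mod (ℚ^×)²; places V = {2, 3, 5, 7, 11, 17, 19, 29, 31, 37, ∞}.
(a,b)_2: α=-2, β=0; u≡1, v≡3 (mod 8); ε(u)ε(v)=0·1, αω(v)=-2·1, βω(u)=0·0; sum ≡ 0  ⇒  +1.
(a,b)_17: α=0, u≡4; β=2, v≡6 (mod 17); (4|17)=+1, (6|17)=-1; sign (−1)^0·+1^2·-1^0 = +1.
(a,b)_∞: sgn(4921)=+, sgn(-85405)=−, so +1.
(a,b)_11: α=-2, u≡5; β=0, v≡2 (mod 11); (5|11)=+1, (2|11)=-1; sign (−1)^0·+1^0·-1^-2 = +1.
(a,b)_31: α=0, u≡26; β=-1, v≡9 (mod 31); (26|31)=-1, (9|31)=+1; sign (−1)^0·-1^-1·+1^0 = -1.
(a,b)_37: α=1, u≡22; β=0, v≡11 (mod 37); (22|37)=-1, (11|37)=+1; sign (−1)^0·-1^0·+1^1 = +1.
(a,b)_5: α=2, u≡1; β=1, v≡1 (mod 5); (1|5)=+1, (1|5)=+1; sign (−1)^0·+1^1·+1^2 = +1.
(a,b)_19: α=1, u≡15; β=1, v≡15 (mod 19); (15|19)=-1, (15|19)=-1; sign (−1)^1·-1^1·-1^1 = -1.
(a,b)_3: α=2, u≡1; β=0, v≡2 (mod 3); (1|3)=+1, (2|3)=-1; sign (−1)^0·+1^0·-1^2 = +1.
(a,b)_7: α=1, u≡3; β=0, v≡2 (mod 7); (3|7)=-1, (2|7)=+1; sign (−1)^0·-1^0·+1^1 = +1.
(a,b)_29: α=0, u≡22; β=1, v≡4 (mod 29); (22|29)=+1, (4|29)=+1; sign (−1)^0·+1^1·+1^0 = +1.
(4921, -85405 / ℚ) ramifies at {19, 31}: a division algebra.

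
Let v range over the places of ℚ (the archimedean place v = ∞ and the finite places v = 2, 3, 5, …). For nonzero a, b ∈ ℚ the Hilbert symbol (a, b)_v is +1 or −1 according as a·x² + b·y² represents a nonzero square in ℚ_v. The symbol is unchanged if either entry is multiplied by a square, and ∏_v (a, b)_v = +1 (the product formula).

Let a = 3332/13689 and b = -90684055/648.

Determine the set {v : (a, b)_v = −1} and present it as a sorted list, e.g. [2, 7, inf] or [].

[5, 7, 17, 23]

Mod squares: a ≡ 17, b ≡ -30590. Check v ∈ {∞, 2, 3, 5, 7, 11, 13, 17, 19, 23}.
v=5: a=5^0·(≡3), b=5^1·(≡3) mod 5; (3|5)=-1, (3|5)=-1; (−1)^{0·1·2}·(-1)^1·(-1)^0 = -1.
v=3: a=3^-4·(≡2), b=3^-4·(≡1) mod 3; (2|3)=-1, (1|3)=+1; (−1)^{-4·-4·1}·(-1)^-4·(+1)^-4 = +1.
v=23: a=23^0·(≡5), b=23^1·(≡9) mod 23; (5|23)=-1, (9|23)=+1; (−1)^{0·1·11}·(-1)^1·(+1)^0 = -1.
v=∞: 17 > 0 and -30590 < 0  ⇒  (a,b)_∞ = +1.
v=19: a=19^0·(≡5), b=19^1·(≡6) mod 19; (5|19)=+1, (6|19)=+1; (−1)^{0·1·9}·(+1)^1·(+1)^0 = +1.
v=7: a=7^2·(≡3), b=7^3·(≡3) mod 7; (3|7)=-1, (3|7)=-1; (−1)^{2·3·3}·(-1)^3·(-1)^2 = -1.
v=2: v_2(a)=2, v_2(b)=-3; units ≡ 1, 1 (mod 8); ε·ε+αω+βω = 0·0+2·0+-3·0 ≡ 0  ⇒  (a,b)_2 = +1.
v=17: a=17^1·(≡15), b=17^0·(≡7) mod 17; (15|17)=+1, (7|17)=-1; (−1)^{1·0·8}·(+1)^0·(-1)^1 = -1.
v=13: a=13^-2·(≡10), b=13^0·(≡10) mod 13; (10|13)=+1, (10|13)=+1; (−1)^{-2·0·6}·(+1)^0·(+1)^-2 = +1.
v=11: a=11^0·(≡2), b=11^2·(≡3) mod 11; (2|11)=-1, (3|11)=+1; (−1)^{0·2·5}·(-1)^2·(+1)^0 = +1.
|Ram(17, -30590)| = 4, even; anisotropic at {5, 7, 17, 23}.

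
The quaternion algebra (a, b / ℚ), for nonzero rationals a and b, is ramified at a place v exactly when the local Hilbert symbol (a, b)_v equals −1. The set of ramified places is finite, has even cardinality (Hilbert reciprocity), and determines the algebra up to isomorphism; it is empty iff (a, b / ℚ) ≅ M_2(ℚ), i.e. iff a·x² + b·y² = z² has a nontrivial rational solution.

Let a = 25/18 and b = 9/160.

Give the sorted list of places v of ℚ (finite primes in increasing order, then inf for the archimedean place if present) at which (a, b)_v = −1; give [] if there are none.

(a, b) ≡ (2, 10) mod (ℚ^×)²; places V = {2, 3, 5, ∞}.
(a,b)_5: α=2, u≡2; β=-1, v≡2 (mod 5); (2|5)=-1, (2|5)=-1; sign (−1)^0·-1^-1·-1^2 = -1.
(a,b)_∞: sgn(2)=+, sgn(10)=+, so +1.
(a,b)_3: α=-2, u≡2; β=2, v≡1 (mod 3); (2|3)=-1, (1|3)=+1; sign (−1)^0·-1^2·+1^-2 = +1.
(a,b)_2: α=-1, β=-5; u≡1, v≡5 (mod 8); ε(u)ε(v)=0·0, αω(v)=-1·1, βω(u)=-5·0; sum ≡ 1  ⇒  -1.
Ram(2, 10) = {2, 5}; no ℚ_2-point on the conic.

[2, 5]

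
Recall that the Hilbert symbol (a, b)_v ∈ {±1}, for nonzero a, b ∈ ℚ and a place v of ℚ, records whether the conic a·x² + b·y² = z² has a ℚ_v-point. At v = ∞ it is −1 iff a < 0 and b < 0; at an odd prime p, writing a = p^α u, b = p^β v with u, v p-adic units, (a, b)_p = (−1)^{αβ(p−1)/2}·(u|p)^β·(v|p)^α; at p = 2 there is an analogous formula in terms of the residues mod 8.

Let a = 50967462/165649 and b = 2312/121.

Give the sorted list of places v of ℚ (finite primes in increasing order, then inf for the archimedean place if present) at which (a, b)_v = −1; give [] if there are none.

(a, b) ≡ (176358, 2) mod (ℚ^×)²; places V = {2, 3, 7, 11, 13, 17, 19, 37, ∞}.
(a,b)_2: α=1, β=3; u≡3, v≡1 (mod 8); ε(u)ε(v)=1·0, αω(v)=1·0, βω(u)=3·1; sum ≡ 1  ⇒  -1.
(a,b)_7: α=1, u≡2; β=0, v≡1 (mod 7); (2|7)=+1, (1|7)=+1; sign (−1)^0·+1^0·+1^1 = +1.
(a,b)_19: α=1, u≡3; β=0, v≡10 (mod 19); (3|19)=-1, (10|19)=-1; sign (−1)^0·-1^0·-1^1 = -1.
(a,b)_3: α=1, u≡1; β=0, v≡2 (mod 3); (1|3)=+1, (2|3)=-1; sign (−1)^0·+1^0·-1^1 = -1.
(a,b)_∞: sgn(176358)=+, sgn(2)=+, so +1.
(a,b)_11: α=-2, u≡8; β=-2, v≡2 (mod 11); (8|11)=-1, (2|11)=-1; sign (−1)^0·-1^-2·-1^-2 = +1.
(a,b)_17: α=3, u≡4; β=2, v≡4 (mod 17); (4|17)=+1, (4|17)=+1; sign (−1)^0·+1^2·+1^3 = +1.
(a,b)_37: α=-2, u≡11; β=0, v≡24 (mod 37); (11|37)=+1, (24|37)=-1; sign (−1)^0·+1^0·-1^-2 = +1.
(a,b)_13: α=1, u≡7; β=0, v≡6 (mod 13); (7|13)=-1, (6|13)=-1; sign (−1)^0·-1^0·-1^1 = -1.
(176358, 2 / ℚ) ramifies at {2, 3, 13, 19}: a division algebra.

[2, 3, 13, 19]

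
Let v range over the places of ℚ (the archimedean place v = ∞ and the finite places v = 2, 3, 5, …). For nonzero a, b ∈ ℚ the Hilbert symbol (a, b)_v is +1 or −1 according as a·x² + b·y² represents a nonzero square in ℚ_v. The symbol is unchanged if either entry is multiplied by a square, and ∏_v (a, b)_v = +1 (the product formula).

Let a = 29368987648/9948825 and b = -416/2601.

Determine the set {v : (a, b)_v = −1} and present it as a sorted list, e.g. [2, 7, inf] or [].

Mod squares: a ≡ 721259, b ≡ -26. Check v ∈ {∞, 2, 3, 5, 7, 11, 13, 17, 19, 29}.
v=13: a=13^2·(≡7), b=13^1·(≡7) mod 13; (7|13)=-1, (7|13)=-1; (−1)^{2·1·6}·(-1)^1·(-1)^2 = -1.
v=3: a=3^-4·(≡2), b=3^-2·(≡1) mod 3; (2|3)=-1, (1|3)=+1; (−1)^{-4·-2·1}·(-1)^-2·(+1)^-4 = +1.
v=17: a=17^-3·(≡6), b=17^-2·(≡1) mod 17; (6|17)=-1, (1|17)=+1; (−1)^{-3·-2·8}·(-1)^-2·(+1)^-3 = +1.
v=2: v_2(a)=12, v_2(b)=5; units ≡ 3, 3 (mod 8); ε·ε+αω+βω = 1·1+12·1+5·1 ≡ 0  ⇒  (a,b)_2 = +1.
v=11: a=11^1·(≡5), b=11^0·(≡7) mod 11; (5|11)=+1, (7|11)=-1; (−1)^{1·0·5}·(+1)^0·(-1)^1 = -1.
v=7: a=7^1·(≡4), b=7^0·(≡1) mod 7; (4|7)=+1, (1|7)=+1; (−1)^{1·0·3}·(+1)^0·(+1)^1 = +1.
v=5: a=5^-2·(≡1), b=5^0·(≡4) mod 5; (1|5)=+1, (4|5)=+1; (−1)^{-2·0·2}·(+1)^0·(+1)^-2 = +1.
v=19: a=19^1·(≡12), b=19^0·(≡18) mod 19; (12|19)=-1, (18|19)=-1; (−1)^{1·0·9}·(-1)^0·(-1)^1 = -1.
v=∞: 721259 > 0 and -26 < 0  ⇒  (a,b)_∞ = +1.
v=29: a=29^1·(≡10), b=29^0·(≡14) mod 29; (10|29)=-1, (14|29)=-1; (−1)^{1·0·14}·(-1)^0·(-1)^1 = -1.
Ram(721259, -26) = {11, 13, 19, 29}; no ℚ_11-point on the conic.

[11, 13, 19, 29]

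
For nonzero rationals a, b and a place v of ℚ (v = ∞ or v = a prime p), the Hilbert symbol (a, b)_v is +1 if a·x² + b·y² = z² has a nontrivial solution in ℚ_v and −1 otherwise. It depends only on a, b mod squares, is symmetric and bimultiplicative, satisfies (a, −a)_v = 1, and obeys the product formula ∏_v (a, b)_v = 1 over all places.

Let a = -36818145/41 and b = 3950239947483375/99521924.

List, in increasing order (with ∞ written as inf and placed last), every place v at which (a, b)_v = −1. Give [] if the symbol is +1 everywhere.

(a, b) ≡ (-2070705, 295815) mod (ℚ^×)²; places V = {2, 3, 5, 7, 13, 19, 29, 37, 41, ∞}.
(a,b)_19: α=0, u≡12; β=-2, v≡4 (mod 19); (12|19)=-1, (4|19)=+1; sign (−1)^0·-1^-2·+1^0 = +1.
(a,b)_∞: sgn(-2070705)=−, sgn(295815)=+, so +1.
(a,b)_37: α=1, u≡26; β=1, v≡30 (mod 37); (26|37)=+1, (30|37)=+1; sign (−1)^0·+1^1·+1^1 = +1.
(a,b)_13: α=1, u≡1; β=1, v≡6 (mod 13); (1|13)=+1, (6|13)=-1; sign (−1)^0·+1^1·-1^1 = -1.
(a,b)_2: α=0, β=-2; u≡7, v≡7 (mod 8); ε(u)ε(v)=1·1, αω(v)=0·0, βω(u)=-2·0; sum ≡ 1  ⇒  -1.
(a,b)_7: α=1, u≡5; β=2, v≡4 (mod 7); (5|7)=-1, (4|7)=+1; sign (−1)^0·-1^2·+1^1 = +1.
(a,b)_41: α=-1, u≡19; β=-3, v≡2 (mod 41); (19|41)=-1, (2|41)=+1; sign (−1)^0·-1^-3·+1^-1 = -1.
(a,b)_5: α=1, u≡1; β=3, v≡3 (mod 5); (1|5)=+1, (3|5)=-1; sign (−1)^0·+1^3·-1^1 = -1.
(a,b)_29: α=0, u≡14; β=2, v≡10 (mod 29); (14|29)=-1, (10|29)=-1; sign (−1)^0·-1^2·-1^0 = +1.
(a,b)_3: α=7, u≡2; β=13, v≡1 (mod 3); (2|3)=-1, (1|3)=+1; sign (−1)^1·-1^13·+1^7 = +1.
(-2070705, 295815 / ℚ) ramifies at {2, 5, 13, 41}: a division algebra.

[2, 5, 13, 41]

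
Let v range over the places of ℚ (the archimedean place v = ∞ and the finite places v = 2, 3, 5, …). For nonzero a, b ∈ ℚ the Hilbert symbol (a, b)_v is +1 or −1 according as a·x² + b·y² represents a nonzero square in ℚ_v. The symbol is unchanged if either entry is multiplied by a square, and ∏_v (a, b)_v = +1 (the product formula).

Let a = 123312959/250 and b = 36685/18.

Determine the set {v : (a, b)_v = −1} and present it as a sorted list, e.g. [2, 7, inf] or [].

(a, b) ≡ (513590, 73370) mod (ℚ^×)²; places V = {2, 3, 5, 7, 11, 23, 29, ∞}.
(a,b)_5: α=-3, u≡2; β=1, v≡4 (mod 5); (2|5)=-1, (4|5)=+1; sign (−1)^0·-1^1·+1^-3 = -1.
(a,b)_2: α=-1, β=-1; u≡3, v≡5 (mod 8); ε(u)ε(v)=1·0, αω(v)=-1·1, βω(u)=-1·1; sum ≡ 0  ⇒  +1.
(a,b)_29: α=1, u≡9; β=1, v≡1 (mod 29); (9|29)=+1, (1|29)=+1; sign (−1)^0·+1^1·+1^1 = +1.
(a,b)_7: α=5, u≡3; β=0, v≡3 (mod 7); (3|7)=-1, (3|7)=-1; sign (−1)^0·-1^0·-1^5 = -1.
(a,b)_23: α=1, u≡17; β=1, v≡3 (mod 23); (17|23)=-1, (3|23)=+1; sign (−1)^1·-1^1·+1^1 = +1.
(a,b)_11: α=1, u≡6; β=1, v≡5 (mod 11); (6|11)=-1, (5|11)=+1; sign (−1)^1·-1^1·+1^1 = +1.
(a,b)_∞: sgn(513590)=+, sgn(73370)=+, so +1.
(a,b)_3: α=0, u≡2; β=-2, v≡2 (mod 3); (2|3)=-1, (2|3)=-1; sign (−1)^0·-1^-2·-1^0 = +1.
(513590, 73370 / ℚ) ramifies at {5, 7}: a division algebra.

[5, 7]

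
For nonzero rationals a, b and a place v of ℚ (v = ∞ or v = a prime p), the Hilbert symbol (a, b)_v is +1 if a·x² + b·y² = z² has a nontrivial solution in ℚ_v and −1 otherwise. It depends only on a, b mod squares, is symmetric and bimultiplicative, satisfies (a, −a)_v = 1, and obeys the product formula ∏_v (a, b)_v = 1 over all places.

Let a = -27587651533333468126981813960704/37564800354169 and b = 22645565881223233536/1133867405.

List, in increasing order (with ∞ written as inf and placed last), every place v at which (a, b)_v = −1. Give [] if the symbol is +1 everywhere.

Mod squares: a ≡ -18734, b ≡ 5. Check v ∈ {∞, 2, 3, 5, 7, 11, 17, 19, 29, 37}.
v=19: a=19^3·(≡15), b=19^2·(≡11) mod 19; (15|19)=-1, (11|19)=+1; (−1)^{3·2·9}·(-1)^2·(+1)^3 = +1.
v=3: a=3^12·(≡1), b=3^8·(≡2) mod 3; (1|3)=+1, (2|3)=-1; (−1)^{12·8·1}·(+1)^8·(-1)^12 = +1.
v=11: a=11^-4·(≡7), b=11^-2·(≡4) mod 11; (7|11)=-1, (4|11)=+1; (−1)^{-4·-2·5}·(-1)^-2·(+1)^-4 = +1.
v=17: a=17^3·(≡7), b=17^2·(≡11) mod 17; (7|17)=-1, (11|17)=-1; (−1)^{3·2·8}·(-1)^2·(-1)^3 = -1.
v=5: a=5^0·(≡4), b=5^-1·(≡1) mod 5; (4|5)=+1, (1|5)=+1; (−1)^{0·-1·2}·(+1)^-1·(+1)^0 = +1.
v=7: a=7^6·(≡6), b=7^4·(≡6) mod 7; (6|7)=-1, (6|7)=-1; (−1)^{6·4·3}·(-1)^4·(-1)^6 = +1.
v=2: v_2(a)=29, v_2(b)=14; units ≡ 1, 5 (mod 8); ε·ε+αω+βω = 0·0+29·1+14·0 ≡ 1  ⇒  (a,b)_2 = -1.
v=29: a=29^3·(≡12), b=29^2·(≡5) mod 29; (12|29)=-1, (5|29)=+1; (−1)^{3·2·14}·(-1)^2·(+1)^3 = +1.
v=∞: -18734 < 0 and 5 > 0  ⇒  (a,b)_∞ = +1.
v=37: a=37^-6·(≡34), b=37^-4·(≡14) mod 37; (34|37)=+1, (14|37)=-1; (−1)^{-6·-4·18}·(+1)^-4·(-1)^-6 = +1.
(-18734, 5 / ℚ) ramifies at {2, 17}: a division algebra.

[2, 17]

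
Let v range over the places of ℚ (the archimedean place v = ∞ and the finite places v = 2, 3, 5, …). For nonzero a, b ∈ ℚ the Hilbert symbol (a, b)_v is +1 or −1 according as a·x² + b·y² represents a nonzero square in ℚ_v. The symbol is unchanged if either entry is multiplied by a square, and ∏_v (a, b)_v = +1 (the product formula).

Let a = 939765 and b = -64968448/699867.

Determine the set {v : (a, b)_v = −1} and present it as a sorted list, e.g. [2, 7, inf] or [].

[31, 37]

Mod squares: a ≡ 939765, b ≡ -2109. Check v ∈ {∞, 2, 3, 5, 7, 19, 23, 31, 37, 43, 47}.
v=43: a=43^1·(≡11), b=43^0·(≡6) mod 43; (11|43)=+1, (6|43)=+1; (−1)^{1·0·21}·(+1)^0·(+1)^1 = +1.
v=2: v_2(a)=0, v_2(b)=8; units ≡ 5, 3 (mod 8); ε·ε+αω+βω = 0·1+0·1+8·1 ≡ 0  ⇒  (a,b)_2 = +1.
v=23: a=23^0·(≡8), b=23^-2·(≡17) mod 23; (8|23)=+1, (17|23)=-1; (−1)^{0·-2·11}·(+1)^-2·(-1)^0 = +1.
v=37: a=37^0·(≡2), b=37^1·(≡22) mod 37; (2|37)=-1, (22|37)=-1; (−1)^{0·1·18}·(-1)^1·(-1)^0 = -1.
v=3: a=3^1·(≡1), b=3^-3·(≡2) mod 3; (1|3)=+1, (2|3)=-1; (−1)^{1·-3·1}·(+1)^-3·(-1)^1 = +1.
v=∞: 939765 > 0 and -2109 < 0  ⇒  (a,b)_∞ = +1.
v=47: a=47^1·(≡20), b=47^0·(≡16) mod 47; (20|47)=-1, (16|47)=+1; (−1)^{1·0·23}·(-1)^0·(+1)^1 = +1.
v=31: a=31^1·(≡28), b=31^0·(≡13) mod 31; (28|31)=+1, (13|31)=-1; (−1)^{1·0·15}·(+1)^0·(-1)^1 = -1.
v=7: a=7^0·(≡1), b=7^-2·(≡5) mod 7; (1|7)=+1, (5|7)=-1; (−1)^{0·-2·3}·(+1)^-2·(-1)^0 = +1.
v=19: a=19^0·(≡6), b=19^3·(≡14) mod 19; (6|19)=+1, (14|19)=-1; (−1)^{0·3·9}·(+1)^3·(-1)^0 = +1.
v=5: a=5^1·(≡3), b=5^0·(≡1) mod 5; (3|5)=-1, (1|5)=+1; (−1)^{1·0·2}·(-1)^0·(+1)^1 = +1.
|Ram(939765, -2109)| = 2, even; anisotropic at {31, 37}.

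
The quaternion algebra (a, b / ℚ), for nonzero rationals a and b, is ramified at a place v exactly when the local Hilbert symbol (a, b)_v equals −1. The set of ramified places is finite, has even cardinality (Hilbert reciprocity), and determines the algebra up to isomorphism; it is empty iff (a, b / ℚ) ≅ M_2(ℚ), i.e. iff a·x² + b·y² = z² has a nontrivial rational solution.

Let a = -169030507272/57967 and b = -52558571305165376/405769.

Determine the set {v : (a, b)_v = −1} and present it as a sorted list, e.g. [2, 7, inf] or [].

[11, 17, 19, inf]

Mod squares: a ≡ -7854, b ≡ -209. Check v ∈ {∞, 2, 3, 7, 11, 13, 17, 19}.
v=19: a=19^4·(≡8), b=19^7·(≡12) mod 19; (8|19)=-1, (12|19)=-1; (−1)^{4·7·9}·(-1)^7·(-1)^4 = -1.
v=3: a=3^1·(≡1), b=3^0·(≡1) mod 3; (1|3)=+1, (1|3)=+1; (−1)^{1·0·1}·(+1)^0·(+1)^1 = +1.
v=∞: -7854 < 0 and -209 < 0  ⇒  (a,b)_∞ = -1.
v=11: a=11^1·(≡4), b=11^1·(≡3) mod 11; (4|11)=+1, (3|11)=+1; (−1)^{1·1·5}·(+1)^1·(+1)^1 = -1.
v=7: a=7^-3·(≡3), b=7^-4·(≡4) mod 7; (3|7)=-1, (4|7)=+1; (−1)^{-3·-4·3}·(-1)^-4·(+1)^-3 = +1.
v=17: a=17^3·(≡14), b=17^4·(≡3) mod 17; (14|17)=-1, (3|17)=-1; (−1)^{3·4·8}·(-1)^4·(-1)^3 = -1.
v=13: a=13^-2·(≡2), b=13^-2·(≡12) mod 13; (2|13)=-1, (12|13)=+1; (−1)^{-2·-2·6}·(-1)^-2·(+1)^-2 = +1.
v=2: v_2(a)=3, v_2(b)=6; units ≡ 1, 7 (mod 8); ε·ε+αω+βω = 0·1+3·0+6·0 ≡ 0  ⇒  (a,b)_2 = +1.
Ram(-7854, -209) = {11, 17, 19, ∞}; no ℚ_11-point on the conic.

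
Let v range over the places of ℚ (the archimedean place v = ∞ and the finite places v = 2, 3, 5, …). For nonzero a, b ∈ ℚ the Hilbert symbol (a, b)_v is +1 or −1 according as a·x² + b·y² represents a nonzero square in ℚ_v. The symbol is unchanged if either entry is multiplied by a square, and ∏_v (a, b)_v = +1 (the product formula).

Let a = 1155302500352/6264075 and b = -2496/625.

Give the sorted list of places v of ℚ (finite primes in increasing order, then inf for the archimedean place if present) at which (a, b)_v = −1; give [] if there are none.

[3, 13, 31, 53]

(a, b) ≡ (1409694, -39) mod (ℚ^×)²; places V = {2, 3, 5, 7, 11, 13, 17, 31, 53, ∞}.
(a,b)_∞: sgn(1409694)=+, sgn(-39)=−, so +1.
(a,b)_7: α=4, u≡3; β=0, v≡5 (mod 7); (3|7)=-1, (5|7)=-1; sign (−1)^0·-1^0·-1^4 = +1.
(a,b)_2: α=11, β=6; u≡7, v≡1 (mod 8); ε(u)ε(v)=1·0, αω(v)=11·0, βω(u)=6·0; sum ≡ 0  ⇒  +1.
(a,b)_3: α=-1, u≡2; β=1, v≡2 (mod 3); (2|3)=-1, (2|3)=-1; sign (−1)^1·-1^1·-1^-1 = -1.
(a,b)_53: α=1, u≡21; β=0, v≡39 (mod 53); (21|53)=-1, (39|53)=-1; sign (−1)^0·-1^0·-1^1 = -1.
(a,b)_13: α=1, u≡6; β=1, v≡3 (mod 13); (6|13)=-1, (3|13)=+1; sign (−1)^0·-1^1·+1^1 = -1.
(a,b)_31: α=1, u≡7; β=0, v≡3 (mod 31); (7|31)=+1, (3|31)=-1; sign (−1)^0·+1^0·-1^1 = -1.
(a,b)_5: α=-2, u≡4; β=-4, v≡4 (mod 5); (4|5)=+1, (4|5)=+1; sign (−1)^0·+1^-4·+1^-2 = +1.
(a,b)_17: α=-4, u≡12; β=0, v≡12 (mod 17); (12|17)=-1, (12|17)=-1; sign (−1)^0·-1^0·-1^-4 = +1.
(a,b)_11: α=1, u≡1; β=0, v≡5 (mod 11); (1|11)=+1, (5|11)=+1; sign (−1)^0·+1^0·+1^1 = +1.
(1409694, -39 / ℚ) ramifies at {3, 13, 31, 53}: a division algebra.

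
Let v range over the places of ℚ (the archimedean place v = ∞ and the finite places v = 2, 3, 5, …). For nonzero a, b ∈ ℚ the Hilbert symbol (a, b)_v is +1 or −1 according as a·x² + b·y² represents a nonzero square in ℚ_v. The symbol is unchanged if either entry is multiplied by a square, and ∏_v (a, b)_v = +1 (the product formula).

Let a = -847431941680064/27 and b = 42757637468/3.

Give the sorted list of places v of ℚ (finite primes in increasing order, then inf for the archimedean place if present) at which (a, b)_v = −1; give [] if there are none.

[7, 13, 29, 31]

Mod squares: a ≡ -528333, b ≡ 358701. Check v ∈ {∞, 2, 3, 7, 13, 19, 23, 29, 31}.
v=13: a=13^3·(≡3), b=13^2·(≡7) mod 13; (3|13)=+1, (7|13)=-1; (−1)^{3·2·6}·(+1)^2·(-1)^3 = -1.
v=19: a=19^1·(≡17), b=19^1·(≡13) mod 19; (17|19)=+1, (13|19)=-1; (−1)^{1·1·9}·(+1)^1·(-1)^1 = +1.
v=7: a=7^0·(≡6), b=7^1·(≡3) mod 7; (6|7)=-1, (3|7)=-1; (−1)^{0·1·3}·(-1)^1·(-1)^0 = -1.
v=2: v_2(a)=6, v_2(b)=2; units ≡ 3, 5 (mod 8); ε·ε+αω+βω = 1·0+6·1+2·1 ≡ 0  ⇒  (a,b)_2 = +1.
v=3: a=3^-3·(≡1), b=3^-1·(≡2) mod 3; (1|3)=+1, (2|3)=-1; (−1)^{-3·-1·1}·(+1)^-1·(-1)^-3 = +1.
v=31: a=31^1·(≡14), b=31^1·(≡10) mod 31; (14|31)=+1, (10|31)=+1; (−1)^{1·1·15}·(+1)^1·(+1)^1 = -1.
v=29: a=29^2·(≡21), b=29^1·(≡18) mod 29; (21|29)=-1, (18|29)=-1; (−1)^{2·1·14}·(-1)^1·(-1)^2 = -1.
v=23: a=23^3·(≡16), b=23^2·(≡16) mod 23; (16|23)=+1, (16|23)=+1; (−1)^{3·2·11}·(+1)^2·(+1)^3 = +1.
v=∞: -528333 < 0 and 358701 > 0  ⇒  (a,b)_∞ = +1.
(-528333, 358701 / ℚ) ramifies at {7, 13, 29, 31}: a division algebra.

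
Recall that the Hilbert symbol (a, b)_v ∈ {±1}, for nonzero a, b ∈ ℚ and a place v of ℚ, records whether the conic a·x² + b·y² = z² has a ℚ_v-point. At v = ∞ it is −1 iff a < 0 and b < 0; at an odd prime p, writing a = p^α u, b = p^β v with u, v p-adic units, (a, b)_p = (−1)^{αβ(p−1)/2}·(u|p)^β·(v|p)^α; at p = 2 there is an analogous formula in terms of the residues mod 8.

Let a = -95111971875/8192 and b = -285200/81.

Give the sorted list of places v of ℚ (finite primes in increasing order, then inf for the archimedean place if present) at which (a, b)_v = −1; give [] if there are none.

[5, 23, 31, inf]

Mod squares: a ≡ -3910, b ≡ -713. Check v ∈ {∞, 2, 3, 5, 17, 23, 31}.
v=31: a=31^2·(≡15), b=31^1·(≡2) mod 31; (15|31)=-1, (2|31)=+1; (−1)^{2·1·15}·(-1)^1·(+1)^2 = -1.
v=∞: -3910 < 0 and -713 < 0  ⇒  (a,b)_∞ = -1.
v=5: a=5^5·(≡2), b=5^2·(≡2) mod 5; (2|5)=-1, (2|5)=-1; (−1)^{5·2·2}·(-1)^2·(-1)^5 = -1.
v=2: v_2(a)=-13, v_2(b)=4; units ≡ 5, 7 (mod 8); ε·ε+αω+βω = 0·1+-13·0+4·1 ≡ 0  ⇒  (a,b)_2 = +1.
v=23: a=23^1·(≡17), b=23^1·(≡17) mod 23; (17|23)=-1, (17|23)=-1; (−1)^{1·1·11}·(-1)^1·(-1)^1 = -1.
v=3: a=3^4·(≡2), b=3^-4·(≡1) mod 3; (2|3)=-1, (1|3)=+1; (−1)^{4·-4·1}·(-1)^-4·(+1)^4 = +1.
v=17: a=17^1·(≡1), b=17^0·(≡2) mod 17; (1|17)=+1, (2|17)=+1; (−1)^{1·0·8}·(+1)^0·(+1)^1 = +1.
(-3910, -713 / ℚ) ramifies at {5, 23, 31, ∞}: a division algebra.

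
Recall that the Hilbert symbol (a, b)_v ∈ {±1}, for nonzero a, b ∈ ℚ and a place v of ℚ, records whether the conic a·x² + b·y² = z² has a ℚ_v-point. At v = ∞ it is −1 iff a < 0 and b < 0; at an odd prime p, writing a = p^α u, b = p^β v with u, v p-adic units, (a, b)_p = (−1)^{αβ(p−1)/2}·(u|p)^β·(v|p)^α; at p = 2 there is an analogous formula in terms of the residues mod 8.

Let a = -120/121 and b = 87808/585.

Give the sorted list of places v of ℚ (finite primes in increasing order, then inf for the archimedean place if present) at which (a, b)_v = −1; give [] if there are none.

(a, b) ≡ (-30, 455) mod (ℚ^×)²; places V = {2, 3, 5, 7, 11, 13, ∞}.
(a,b)_∞: sgn(-30)=−, sgn(455)=+, so +1.
(a,b)_3: α=1, u≡2; β=-2, v≡2 (mod 3); (2|3)=-1, (2|3)=-1; sign (−1)^0·-1^-2·-1^1 = -1.
(a,b)_13: α=0, u≡9; β=-1, v≡1 (mod 13); (9|13)=+1, (1|13)=+1; sign (−1)^0·+1^-1·+1^0 = +1.
(a,b)_5: α=1, u≡1; β=-1, v≡4 (mod 5); (1|5)=+1, (4|5)=+1; sign (−1)^0·+1^-1·+1^1 = +1.
(a,b)_11: α=-2, u≡1; β=0, v≡3 (mod 11); (1|11)=+1, (3|11)=+1; sign (−1)^0·+1^0·+1^-2 = +1.
(a,b)_7: α=0, u≡3; β=3, v≡1 (mod 7); (3|7)=-1, (1|7)=+1; sign (−1)^0·-1^3·+1^0 = -1.
(a,b)_2: α=3, β=8; u≡1, v≡7 (mod 8); ε(u)ε(v)=0·1, αω(v)=3·0, βω(u)=8·0; sum ≡ 0  ⇒  +1.
|Ram(-30, 455)| = 2, even; anisotropic at {3, 7}.

[3, 7]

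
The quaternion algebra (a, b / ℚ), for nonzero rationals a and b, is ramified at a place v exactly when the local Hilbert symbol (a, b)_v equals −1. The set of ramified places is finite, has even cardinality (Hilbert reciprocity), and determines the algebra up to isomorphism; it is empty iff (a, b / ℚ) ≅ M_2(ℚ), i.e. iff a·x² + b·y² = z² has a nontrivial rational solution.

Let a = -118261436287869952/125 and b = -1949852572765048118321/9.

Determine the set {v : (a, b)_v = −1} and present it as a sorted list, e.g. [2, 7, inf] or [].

[2, 7, 17, 31, 37, inf]

(a, b) ≡ (-1451885, -2849) mod (ℚ^×)²; places V = {2, 3, 5, 7, 11, 17, 19, 29, 31, 37, ∞}.
(a,b)_∞: sgn(-1451885)=−, sgn(-2849)=−, so -1.
(a,b)_17: α=1, u≡5; β=2, v≡11 (mod 17); (5|17)=-1, (11|17)=-1; sign (−1)^0·-1^2·-1^1 = -1.
(a,b)_37: α=2, u≡8; β=3, v≡34 (mod 37); (8|37)=-1, (34|37)=+1; sign (−1)^0·-1^3·+1^2 = -1.
(a,b)_2: α=10, β=0; u≡3, v≡7 (mod 8); ε(u)ε(v)=1·1, αω(v)=10·0, βω(u)=0·1; sum ≡ 1  ⇒  -1.
(a,b)_31: α=1, u≡27; β=2, v≡13 (mod 31); (27|31)=-1, (13|31)=-1; sign (−1)^0·-1^2·-1^1 = -1.
(a,b)_11: α=2, u≡1; β=3, v≡9 (mod 11); (1|11)=+1, (9|11)=+1; sign (−1)^0·+1^3·+1^2 = +1.
(a,b)_3: α=0, u≡1; β=-2, v≡1 (mod 3); (1|3)=+1, (1|3)=+1; sign (−1)^0·+1^-2·+1^0 = +1.
(a,b)_29: α=1, u≡19; β=2, v≡13 (mod 29); (19|29)=-1, (13|29)=+1; sign (−1)^0·-1^2·+1^1 = +1.
(a,b)_5: α=-3, u≡3; β=0, v≡1 (mod 5); (3|5)=-1, (1|5)=+1; sign (−1)^0·-1^0·+1^-3 = +1.
(a,b)_7: α=4, u≡6; β=3, v≡6 (mod 7); (6|7)=-1, (6|7)=-1; sign (−1)^0·-1^3·-1^4 = -1.
(a,b)_19: α=1, u≡14; β=2, v≡16 (mod 19); (14|19)=-1, (16|19)=+1; sign (−1)^0·-1^2·+1^1 = +1.
Ram(-1451885, -2849) = {2, 7, 17, 31, 37, ∞}; no ℚ_2-point on the conic.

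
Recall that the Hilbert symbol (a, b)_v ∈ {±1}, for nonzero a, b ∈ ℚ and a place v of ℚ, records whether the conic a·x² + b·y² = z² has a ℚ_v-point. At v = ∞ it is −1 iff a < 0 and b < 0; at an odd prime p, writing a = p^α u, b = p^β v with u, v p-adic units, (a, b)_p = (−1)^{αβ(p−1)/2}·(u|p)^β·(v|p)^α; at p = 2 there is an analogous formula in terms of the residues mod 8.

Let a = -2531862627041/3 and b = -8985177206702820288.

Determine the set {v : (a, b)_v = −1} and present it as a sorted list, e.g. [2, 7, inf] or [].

[19, inf]

(a, b) ≡ (-123, -18183) mod (ℚ^×)²; places V = {2, 3, 11, 19, 29, 41, ∞}.
(a,b)_11: α=2, u≡9; β=1, v≡7 (mod 11); (9|11)=+1, (7|11)=-1; sign (−1)^0·+1^1·-1^2 = +1.
(a,b)_41: α=3, u≡11; β=4, v≡37 (mod 41); (11|41)=-1, (37|41)=+1; sign (−1)^0·-1^4·+1^3 = +1.
(a,b)_19: α=2, u≡8; β=3, v≡14 (mod 19); (8|19)=-1, (14|19)=-1; sign (−1)^0·-1^3·-1^2 = -1.
(a,b)_2: α=0, β=6; u≡5, v≡1 (mod 8); ε(u)ε(v)=0·0, αω(v)=0·0, βω(u)=6·1; sum ≡ 0  ⇒  +1.
(a,b)_3: α=-1, u≡1; β=3, v≡2 (mod 3); (1|3)=+1, (2|3)=-1; sign (−1)^1·+1^3·-1^-1 = +1.
(a,b)_29: α=2, u≡28; β=3, v≡8 (mod 29); (28|29)=+1, (8|29)=-1; sign (−1)^0·+1^3·-1^2 = +1.
(a,b)_∞: sgn(-123)=−, sgn(-18183)=−, so -1.
Ram(-123, -18183) = {19, ∞}; no ℚ_19-point on the conic.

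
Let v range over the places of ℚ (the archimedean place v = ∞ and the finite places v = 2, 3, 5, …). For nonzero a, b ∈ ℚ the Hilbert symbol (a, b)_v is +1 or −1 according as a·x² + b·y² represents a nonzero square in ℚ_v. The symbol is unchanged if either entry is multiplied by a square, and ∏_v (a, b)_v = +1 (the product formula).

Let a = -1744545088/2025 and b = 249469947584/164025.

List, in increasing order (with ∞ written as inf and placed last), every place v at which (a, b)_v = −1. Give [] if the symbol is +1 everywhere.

[2, 13]

Mod squares: a ≡ -1333, b ≡ 190619. Check v ∈ {∞, 2, 3, 5, 11, 13, 31, 43}.
v=∞: -1333 < 0 and 190619 > 0  ⇒  (a,b)_∞ = +1.
v=13: a=13^2·(≡8), b=13^3·(≡1) mod 13; (8|13)=-1, (1|13)=+1; (−1)^{2·3·6}·(-1)^3·(+1)^2 = -1.
v=43: a=43^1·(≡7), b=43^1·(≡11) mod 43; (7|43)=-1, (11|43)=+1; (−1)^{1·1·21}·(-1)^1·(+1)^1 = +1.
v=31: a=31^1·(≡14), b=31^1·(≡17) mod 31; (14|31)=+1, (17|31)=-1; (−1)^{1·1·15}·(+1)^1·(-1)^1 = +1.
v=2: v_2(a)=6, v_2(b)=6; units ≡ 3, 3 (mod 8); ε·ε+αω+βω = 1·1+6·1+6·1 ≡ 1  ⇒  (a,b)_2 = -1.
v=3: a=3^-4·(≡2), b=3^-8·(≡2) mod 3; (2|3)=-1, (2|3)=-1; (−1)^{-4·-8·1}·(-1)^-8·(-1)^-4 = +1.
v=11: a=11^2·(≡5), b=11^3·(≡3) mod 11; (5|11)=+1, (3|11)=+1; (−1)^{2·3·5}·(+1)^3·(+1)^2 = +1.
v=5: a=5^-2·(≡2), b=5^-2·(≡4) mod 5; (2|5)=-1, (4|5)=+1; (−1)^{-2·-2·2}·(-1)^-2·(+1)^-2 = +1.
Ram(-1333, 190619) = {2, 13}; no ℚ_2-point on the conic.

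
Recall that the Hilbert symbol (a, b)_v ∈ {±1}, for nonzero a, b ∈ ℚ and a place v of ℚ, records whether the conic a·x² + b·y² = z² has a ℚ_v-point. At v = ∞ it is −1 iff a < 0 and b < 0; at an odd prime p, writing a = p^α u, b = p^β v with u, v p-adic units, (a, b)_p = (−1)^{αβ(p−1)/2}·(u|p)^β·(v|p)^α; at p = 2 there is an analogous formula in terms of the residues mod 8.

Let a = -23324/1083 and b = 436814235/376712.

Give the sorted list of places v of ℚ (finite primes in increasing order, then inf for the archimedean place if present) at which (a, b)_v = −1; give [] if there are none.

Mod squares: a ≡ -357, b ≡ 6630. Check v ∈ {∞, 2, 3, 5, 7, 11, 13, 17, 19, 31}.
v=17: a=17^1·(≡16), b=17^1·(≡15) mod 17; (16|17)=+1, (15|17)=+1; (−1)^{1·1·8}·(+1)^1·(+1)^1 = +1.
v=11: a=11^0·(≡8), b=11^4·(≡6) mod 11; (8|11)=-1, (6|11)=-1; (−1)^{0·4·5}·(-1)^4·(-1)^0 = +1.
v=13: a=13^0·(≡6), b=13^1·(≡9) mod 13; (6|13)=-1, (9|13)=+1; (−1)^{0·1·6}·(-1)^1·(+1)^0 = -1.
v=3: a=3^-1·(≡1), b=3^3·(≡2) mod 3; (1|3)=+1, (2|3)=-1; (−1)^{-1·3·1}·(+1)^3·(-1)^-1 = +1.
v=5: a=5^0·(≡2), b=5^1·(≡1) mod 5; (2|5)=-1, (1|5)=+1; (−1)^{0·1·2}·(-1)^1·(+1)^0 = -1.
v=∞: -357 < 0 and 6630 > 0  ⇒  (a,b)_∞ = +1.
v=31: a=31^0·(≡6), b=31^-2·(≡26) mod 31; (6|31)=-1, (26|31)=-1; (−1)^{0·-2·15}·(-1)^-2·(-1)^0 = +1.
v=7: a=7^3·(≡6), b=7^-2·(≡2) mod 7; (6|7)=-1, (2|7)=+1; (−1)^{3·-2·3}·(-1)^-2·(+1)^3 = +1.
v=19: a=19^-2·(≡9), b=19^0·(≡2) mod 19; (9|19)=+1, (2|19)=-1; (−1)^{-2·0·9}·(+1)^0·(-1)^-2 = +1.
v=2: v_2(a)=2, v_2(b)=-3; units ≡ 3, 3 (mod 8); ε·ε+αω+βω = 1·1+2·1+-3·1 ≡ 0  ⇒  (a,b)_2 = +1.
Ram(-357, 6630) = {5, 13}; no ℚ_5-point on the conic.

[5, 13]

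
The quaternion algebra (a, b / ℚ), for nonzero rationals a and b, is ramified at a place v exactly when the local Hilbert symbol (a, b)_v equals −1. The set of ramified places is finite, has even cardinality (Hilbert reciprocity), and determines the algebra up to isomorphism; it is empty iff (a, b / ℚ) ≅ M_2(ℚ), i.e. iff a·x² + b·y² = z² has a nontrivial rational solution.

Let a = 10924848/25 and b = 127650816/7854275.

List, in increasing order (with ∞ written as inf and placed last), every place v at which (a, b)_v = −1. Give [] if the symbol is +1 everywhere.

Mod squares: a ≡ 627, b ≡ 209. Check v ∈ {∞, 2, 3, 5, 11, 13, 19}.
v=5: a=5^-2·(≡3), b=5^-2·(≡1) mod 5; (3|5)=-1, (1|5)=+1; (−1)^{-2·-2·2}·(-1)^-2·(+1)^-2 = +1.
v=11: a=11^3·(≡8), b=11^-1·(≡10) mod 11; (8|11)=-1, (10|11)=-1; (−1)^{3·-1·5}·(-1)^-1·(-1)^3 = -1.
v=∞: 627 > 0 and 209 > 0  ⇒  (a,b)_∞ = +1.
v=3: a=3^3·(≡2), b=3^8·(≡2) mod 3; (2|3)=-1, (2|3)=-1; (−1)^{3·8·1}·(-1)^8·(-1)^3 = -1.
v=2: v_2(a)=4, v_2(b)=10; units ≡ 3, 1 (mod 8); ε·ε+αω+βω = 1·0+4·0+10·1 ≡ 0  ⇒  (a,b)_2 = +1.
v=13: a=13^0·(≡1), b=13^-4·(≡10) mod 13; (1|13)=+1, (10|13)=+1; (−1)^{0·-4·6}·(+1)^-4·(+1)^0 = +1.
v=19: a=19^1·(≡15), b=19^1·(≡6) mod 19; (15|19)=-1, (6|19)=+1; (−1)^{1·1·9}·(-1)^1·(+1)^1 = +1.
|Ram(627, 209)| = 2, even; anisotropic at {3, 11}.

[3, 11]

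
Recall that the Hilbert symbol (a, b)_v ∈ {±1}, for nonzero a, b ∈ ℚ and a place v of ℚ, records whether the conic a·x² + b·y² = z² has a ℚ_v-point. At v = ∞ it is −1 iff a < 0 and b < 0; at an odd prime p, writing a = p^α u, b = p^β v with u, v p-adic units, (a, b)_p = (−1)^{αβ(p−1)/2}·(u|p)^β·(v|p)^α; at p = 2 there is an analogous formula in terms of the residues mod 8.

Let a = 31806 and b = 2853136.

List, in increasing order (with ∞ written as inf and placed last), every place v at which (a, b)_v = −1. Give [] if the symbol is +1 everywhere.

[13, 43]

(a, b) ≡ (3534, 178321) mod (ℚ^×)²; places V = {2, 3, 11, 13, 19, 29, 31, 43, ∞}.
(a,b)_∞: sgn(3534)=+, sgn(178321)=+, so +1.
(a,b)_29: α=0, u≡22; β=1, v≡16 (mod 29); (22|29)=+1, (16|29)=+1; sign (−1)^0·+1^1·+1^0 = +1.
(a,b)_11: α=0, u≡5; β=1, v≡7 (mod 11); (5|11)=+1, (7|11)=-1; sign (−1)^0·+1^1·-1^0 = +1.
(a,b)_31: α=1, u≡3; β=0, v≡20 (mod 31); (3|31)=-1, (20|31)=+1; sign (−1)^0·-1^0·+1^1 = +1.
(a,b)_2: α=1, β=4; u≡7, v≡1 (mod 8); ε(u)ε(v)=1·0, αω(v)=1·0, βω(u)=4·0; sum ≡ 0  ⇒  +1.
(a,b)_13: α=0, u≡8; β=1, v≡6 (mod 13); (8|13)=-1, (6|13)=-1; sign (−1)^0·-1^1·-1^0 = -1.
(a,b)_43: α=0, u≡29; β=1, v≡3 (mod 43); (29|43)=-1, (3|43)=-1; sign (−1)^0·-1^1·-1^0 = -1.
(a,b)_3: α=3, u≡2; β=0, v≡1 (mod 3); (2|3)=-1, (1|3)=+1; sign (−1)^0·-1^0·+1^3 = +1.
(a,b)_19: α=1, u≡2; β=0, v≡1 (mod 19); (2|19)=-1, (1|19)=+1; sign (−1)^0·-1^0·+1^1 = +1.
(3534, 178321 / ℚ) ramifies at {13, 43}: a division algebra.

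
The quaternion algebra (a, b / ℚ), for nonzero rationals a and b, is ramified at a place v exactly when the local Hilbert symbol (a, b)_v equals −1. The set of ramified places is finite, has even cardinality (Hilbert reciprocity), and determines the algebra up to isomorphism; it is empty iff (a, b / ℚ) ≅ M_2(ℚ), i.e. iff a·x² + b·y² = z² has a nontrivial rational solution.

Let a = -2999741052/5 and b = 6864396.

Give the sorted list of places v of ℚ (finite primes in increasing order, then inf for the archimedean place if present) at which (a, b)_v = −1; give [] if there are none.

[11, 23]

(a, b) ≡ (-19635, 1716099) mod (ℚ^×)²; places V = {2, 3, 5, 7, 11, 17, 19, 23, ∞}.
(a,b)_19: α=2, u≡16; β=1, v≡18 (mod 19); (16|19)=+1, (18|19)=-1; sign (−1)^0·+1^1·-1^2 = +1.
(a,b)_2: α=2, β=2; u≡5, v≡3 (mod 8); ε(u)ε(v)=0·1, αω(v)=2·1, βω(u)=2·1; sum ≡ 0  ⇒  +1.
(a,b)_3: α=1, u≡1; β=1, v≡2 (mod 3); (1|3)=+1, (2|3)=-1; sign (−1)^1·+1^1·-1^1 = +1.
(a,b)_∞: sgn(-19635)=−, sgn(1716099)=+, so +1.
(a,b)_23: α=2, u≡17; β=1, v≡4 (mod 23); (17|23)=-1, (4|23)=+1; sign (−1)^0·-1^1·+1^2 = -1.
(a,b)_5: α=-1, u≡3; β=0, v≡1 (mod 5); (3|5)=-1, (1|5)=+1; sign (−1)^0·-1^0·+1^-1 = +1.
(a,b)_7: α=1, u≡4; β=1, v≡5 (mod 7); (4|7)=+1, (5|7)=-1; sign (−1)^1·+1^1·-1^1 = +1.
(a,b)_11: α=1, u≡8; β=1, v≡6 (mod 11); (8|11)=-1, (6|11)=-1; sign (−1)^1·-1^1·-1^1 = -1.
(a,b)_17: α=1, u≡4; β=1, v≡4 (mod 17); (4|17)=+1, (4|17)=+1; sign (−1)^0·+1^1·+1^1 = +1.
(-19635, 1716099 / ℚ) ramifies at {11, 23}: a division algebra.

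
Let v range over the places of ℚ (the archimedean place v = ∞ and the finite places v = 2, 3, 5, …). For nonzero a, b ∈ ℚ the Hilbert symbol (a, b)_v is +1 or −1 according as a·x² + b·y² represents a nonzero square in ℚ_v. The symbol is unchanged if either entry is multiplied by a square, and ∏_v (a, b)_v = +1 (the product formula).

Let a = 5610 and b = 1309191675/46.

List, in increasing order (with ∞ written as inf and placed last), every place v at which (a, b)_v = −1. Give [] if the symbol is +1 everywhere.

(a, b) ≡ (5610, 28842) mod (ℚ^×)²; places V = {2, 3, 5, 11, 17, 19, 23, ∞}.
(a,b)_11: α=1, u≡4; β=1, v≡5 (mod 11); (4|11)=+1, (5|11)=+1; sign (−1)^1·+1^1·+1^1 = -1.
(a,b)_5: α=1, u≡2; β=2, v≡2 (mod 5); (2|5)=-1, (2|5)=-1; sign (−1)^0·-1^2·-1^1 = -1.
(a,b)_∞: sgn(5610)=+, sgn(28842)=+, so +1.
(a,b)_23: α=0, u≡21; β=-1, v≡2 (mod 23); (21|23)=-1, (2|23)=+1; sign (−1)^0·-1^-1·+1^0 = -1.
(a,b)_19: α=0, u≡5; β=1, v≡16 (mod 19); (5|19)=+1, (16|19)=+1; sign (−1)^0·+1^1·+1^0 = +1.
(a,b)_2: α=1, β=-1; u≡5, v≡5 (mod 8); ε(u)ε(v)=0·0, αω(v)=1·1, βω(u)=-1·1; sum ≡ 0  ⇒  +1.
(a,b)_17: α=1, u≡7; β=4, v≡10 (mod 17); (7|17)=-1, (10|17)=-1; sign (−1)^0·-1^4·-1^1 = -1.
(a,b)_3: α=1, u≡1; β=1, v≡2 (mod 3); (1|3)=+1, (2|3)=-1; sign (−1)^1·+1^1·-1^1 = +1.
Ram(5610, 28842) = {5, 11, 17, 23}; no ℚ_5-point on the conic.

[5, 11, 17, 23]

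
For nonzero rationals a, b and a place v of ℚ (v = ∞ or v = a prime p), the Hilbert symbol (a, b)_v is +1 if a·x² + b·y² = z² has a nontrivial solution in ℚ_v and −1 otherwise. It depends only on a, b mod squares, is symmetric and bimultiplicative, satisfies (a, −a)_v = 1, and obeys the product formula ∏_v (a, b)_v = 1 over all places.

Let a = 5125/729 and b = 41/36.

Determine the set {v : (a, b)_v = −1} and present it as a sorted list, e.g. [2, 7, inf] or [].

[]

Mod squares: a ≡ 205, b ≡ 41. Check v ∈ {∞, 2, 3, 5, 41}.
v=∞: 205 > 0 and 41 > 0  ⇒  (a,b)_∞ = +1.
v=41: a=41^1·(≡18), b=41^1·(≡8) mod 41; (18|41)=+1, (8|41)=+1; (−1)^{1·1·20}·(+1)^1·(+1)^1 = +1.
v=5: a=5^3·(≡4), b=5^0·(≡1) mod 5; (4|5)=+1, (1|5)=+1; (−1)^{3·0·2}·(+1)^0·(+1)^3 = +1.
v=3: a=3^-6·(≡1), b=3^-2·(≡2) mod 3; (1|3)=+1, (2|3)=-1; (−1)^{-6·-2·1}·(+1)^-2·(-1)^-6 = +1.
v=2: v_2(a)=0, v_2(b)=-2; units ≡ 5, 1 (mod 8); ε·ε+αω+βω = 0·0+0·0+-2·1 ≡ 0  ⇒  (a,b)_2 = +1.
Every local symbol is +1, so the conic 205·x² + 41·y² = z² has ℚ_v-points for all v and hence a ℚ-point; (a, b / ℚ) ≅ M_2(ℚ).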